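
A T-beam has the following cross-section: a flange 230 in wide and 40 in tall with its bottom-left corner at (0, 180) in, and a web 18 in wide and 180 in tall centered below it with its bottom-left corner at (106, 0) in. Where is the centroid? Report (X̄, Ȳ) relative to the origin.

X̄ = 115.00 in, Ȳ = 171.35 in

web: A = 18 × 180 = 3240.00, centroid at (115.00, 90.00).
flange: A = 230 × 40 = 9200.00, centroid at (115.00, 200.00).
ΣA = 12440.00 in², ΣAX̄ = 1430600.00 in³, ΣAȲ = 2131600.00 in³.
X̄ = 1430600.00/12440.00 = 115.00 in; Ȳ = 2131600.00/12440.00 = 171.35 in.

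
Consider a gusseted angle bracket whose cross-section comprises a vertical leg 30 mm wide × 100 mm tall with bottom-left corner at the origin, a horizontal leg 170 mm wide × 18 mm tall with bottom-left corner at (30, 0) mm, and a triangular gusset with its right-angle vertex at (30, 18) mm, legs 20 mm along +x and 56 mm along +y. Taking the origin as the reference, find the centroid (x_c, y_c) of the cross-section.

x_c = 63.06 mm, y_c = 29.92 mm

Part | A | x̄ᵢ | ȳᵢ | A·x̄ᵢ | A·ȳᵢ
vertical leg | 3000.00 | 15.00 | 50.00 | 45000.00 | 150000.00
horizontal leg | 3060.00 | 115.00 | 9.00 | 351900.00 | 27540.00
gusset | 560.00 | 36.67 | 36.67 | 20533.33 | 20533.33
Σ | 6620.00 |  |  | 417433.33 | 198073.33
x_c = 417433.33 / 6620.00 = 63.06 mm
y_c = 198073.33 / 6620.00 = 29.92 mm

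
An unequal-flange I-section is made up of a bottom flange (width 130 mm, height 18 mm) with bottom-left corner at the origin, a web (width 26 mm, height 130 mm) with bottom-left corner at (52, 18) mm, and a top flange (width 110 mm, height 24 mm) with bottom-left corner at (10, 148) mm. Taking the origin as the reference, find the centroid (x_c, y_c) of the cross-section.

Part | A | x̄ᵢ | ȳᵢ | A·x̄ᵢ | A·ȳᵢ
bottom flange | 2340.00 | 65.00 | 9.00 | 152100.00 | 21060.00
web | 3380.00 | 65.00 | 83.00 | 219700.00 | 280540.00
top flange | 2640.00 | 65.00 | 160.00 | 171600.00 | 422400.00
Σ | 8360.00 |  |  | 543400.00 | 724000.00
x_c = 543400.00 / 8360.00 = 65.00 mm
y_c = 724000.00 / 8360.00 = 86.60 mm

x_c = 65.00 mm, y_c = 86.60 mm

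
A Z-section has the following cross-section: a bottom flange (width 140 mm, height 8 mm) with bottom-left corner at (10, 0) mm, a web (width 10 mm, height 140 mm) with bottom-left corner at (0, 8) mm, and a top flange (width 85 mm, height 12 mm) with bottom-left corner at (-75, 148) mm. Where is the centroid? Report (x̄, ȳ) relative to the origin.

x̄ = 17.92 mm, ȳ = 76.49 mm

Part | A | x̄ᵢ | ȳᵢ | A·x̄ᵢ | A·ȳᵢ
bottom flange | 1120.00 | 80.00 | 4.00 | 89600.00 | 4480.00
web | 1400.00 | 5.00 | 78.00 | 7000.00 | 109200.00
top flange | 1020.00 | -32.50 | 154.00 | -33150.00 | 157080.00
Σ | 3540.00 |  |  | 63450.00 | 270760.00
x̄ = 63450.00 / 3540.00 = 17.92 mm
ȳ = 270760.00 / 3540.00 = 76.49 mm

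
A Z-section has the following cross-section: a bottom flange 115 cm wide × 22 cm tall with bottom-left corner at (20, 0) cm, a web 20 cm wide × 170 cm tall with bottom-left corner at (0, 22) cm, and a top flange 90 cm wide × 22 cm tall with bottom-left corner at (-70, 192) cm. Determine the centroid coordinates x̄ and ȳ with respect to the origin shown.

x̄ = 22.83 cm, ȳ = 100.32 cm

bottom flange: A = 115 × 22 = 2530.00, centroid at (77.50, 11.00).
web: A = 20 × 170 = 3400.00, centroid at (10.00, 107.00).
top flange: A = 90 × 22 = 1980.00, centroid at (-25.00, 203.00).
ΣA = 7910.00 cm², ΣAx̄ = 180575.00 cm³, ΣAȳ = 793570.00 cm³.
x̄ = 180575.00/7910.00 = 22.83 cm; ȳ = 793570.00/7910.00 = 100.32 cm.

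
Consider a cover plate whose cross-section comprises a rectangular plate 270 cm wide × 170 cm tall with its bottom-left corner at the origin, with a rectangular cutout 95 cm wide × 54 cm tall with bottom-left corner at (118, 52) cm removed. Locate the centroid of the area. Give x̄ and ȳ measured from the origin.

plate: A = 270 × 170 = 45900.00, centroid at (135.00, 85.00).
hole: A = −(95 × 54) = -5130.00, centroid at (165.50, 79.00).
ΣA = 40770.00 cm²
ΣAx̄ = (45900.00)(135.00) + (-5130.00)(165.50) = 5347485.00 cm³
ΣAȳ = (45900.00)(85.00) + (-5130.00)(79.00) = 3496230.00 cm³
x̄ = 5347485.00 / 40770.00 = 131.16 cm
ȳ = 3496230.00 / 40770.00 = 85.75 cm

x̄ = 131.16 cm, ȳ = 85.75 cm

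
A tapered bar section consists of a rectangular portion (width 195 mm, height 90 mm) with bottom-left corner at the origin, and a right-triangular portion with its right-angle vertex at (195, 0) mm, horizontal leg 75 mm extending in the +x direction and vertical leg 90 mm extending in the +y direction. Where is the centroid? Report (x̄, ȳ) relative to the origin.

x̄ = 117.26 mm, ȳ = 42.58 mm

rectangular portion: A = 195 × 90 = 17550.00, centroid at (97.50, 45.00).
triangular portion: A = ½·75·90 = 3375.00, centroid at (220.00, 30.00).
ΣA = 20925.00 mm², ΣAx̄ = 2453625.00 mm³, ΣAȳ = 891000.00 mm³.
x̄ = 2453625.00/20925.00 = 117.26 mm; ȳ = 891000.00/20925.00 = 42.58 mm.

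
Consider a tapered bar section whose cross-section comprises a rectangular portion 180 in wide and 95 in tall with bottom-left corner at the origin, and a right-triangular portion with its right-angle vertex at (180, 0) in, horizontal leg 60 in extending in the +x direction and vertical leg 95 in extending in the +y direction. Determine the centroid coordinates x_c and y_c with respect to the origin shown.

rectangular portion: A = 180 × 95 = 17100.00, centroid at (90.00, 47.50).
triangular portion: A = ½·60·95 = 2850.00, centroid at (200.00, 31.67).
ΣA = 19950.00 in², ΣAx_c = 2109000.00 in³, ΣAy_c = 902500.00 in³.
x_c = 2109000.00/19950.00 = 105.71 in; y_c = 902500.00/19950.00 = 45.24 in.

x_c = 105.71 in, y_c = 45.24 in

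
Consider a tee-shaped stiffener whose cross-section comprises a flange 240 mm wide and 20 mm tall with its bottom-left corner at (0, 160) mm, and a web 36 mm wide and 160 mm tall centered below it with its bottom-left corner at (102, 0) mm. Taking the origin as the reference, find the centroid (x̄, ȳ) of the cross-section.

Part | A | x̄ᵢ | ȳᵢ | A·x̄ᵢ | A·ȳᵢ
web | 5760.00 | 120.00 | 80.00 | 691200.00 | 460800.00
flange | 4800.00 | 120.00 | 170.00 | 576000.00 | 816000.00
Σ | 10560.00 |  |  | 1267200.00 | 1276800.00
x̄ = 1267200.00 / 10560.00 = 120.00 mm
ȳ = 1276800.00 / 10560.00 = 120.91 mm

x̄ = 120.00 mm, ȳ = 120.91 mm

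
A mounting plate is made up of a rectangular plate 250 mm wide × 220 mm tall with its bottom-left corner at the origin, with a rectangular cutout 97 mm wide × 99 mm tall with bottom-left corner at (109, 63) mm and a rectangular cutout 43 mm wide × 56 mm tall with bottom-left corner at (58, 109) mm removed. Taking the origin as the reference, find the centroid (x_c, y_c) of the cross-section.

x_c = 120.29 mm, y_c = 107.93 mm

plate: A = 250 × 220 = 55000.00, centroid at (125.00, 110.00).
hole 1: A = −(97 × 99) = -9603.00, centroid at (157.50, 112.50).
hole 2: A = −(43 × 56) = -2408.00, centroid at (79.50, 137.00).
ΣA = 42989.00 mm²
ΣAx_c = (55000.00)(125.00) + (-9603.00)(157.50) + (-2408.00)(79.50) = 5171091.50 mm³
ΣAy_c = (55000.00)(110.00) + (-9603.00)(112.50) + (-2408.00)(137.00) = 4639766.50 mm³
x_c = 5171091.50 / 42989.00 = 120.29 mm
y_c = 4639766.50 / 42989.00 = 107.93 mm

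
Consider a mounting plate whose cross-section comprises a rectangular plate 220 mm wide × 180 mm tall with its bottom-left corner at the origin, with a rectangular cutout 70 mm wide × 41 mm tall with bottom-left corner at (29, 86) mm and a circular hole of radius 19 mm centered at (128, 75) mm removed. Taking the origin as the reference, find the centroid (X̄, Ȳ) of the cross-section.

X̄ = 113.14 mm, Ȳ = 89.15 mm

plate: A = 220 × 180 = 39600.00, centroid at (110.00, 90.00).
hole 1: A = −(70 × 41) = -2870.00, centroid at (64.00, 106.50).
hole 2: A = −π·19² = -1134.11, centroid at (128.00, 75.00).
ΣA = 35595.89 mm², ΣAX̄ = 4027153.29 mm³, ΣAȲ = 3173286.38 mm³.
X̄ = 4027153.29/35595.89 = 113.14 mm; Ȳ = 3173286.38/35595.89 = 89.15 mm.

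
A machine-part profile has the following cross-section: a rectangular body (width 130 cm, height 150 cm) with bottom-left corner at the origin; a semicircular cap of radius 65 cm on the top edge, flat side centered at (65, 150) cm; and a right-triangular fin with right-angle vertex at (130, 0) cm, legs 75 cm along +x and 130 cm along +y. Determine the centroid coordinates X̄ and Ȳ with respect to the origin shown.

X̄ = 79.15 cm, Ȳ = 91.98 cm

rectangular body: A = 130 × 150 = 19500.00, centroid at (65.00, 75.00).
semicircular top: A = ½π·65² = 6636.61, centroid at (65.00, 177.59).
triangular fin: A = ½·75·130 = 4875.00, centroid at (155.00, 43.33).
ΣA = 31011.61 cm²
ΣAX̄ = (19500.00)(65.00) + (6636.61)(65.00) + (4875.00)(155.00) = 2454504.94 cm³
ΣAȲ = (19500.00)(75.00) + (6636.61)(177.59) + (4875.00)(43.33) = 2852325.51 cm³
X̄ = 2454504.94 / 31011.61 = 79.15 cm
Ȳ = 2852325.51 / 31011.61 = 91.98 cm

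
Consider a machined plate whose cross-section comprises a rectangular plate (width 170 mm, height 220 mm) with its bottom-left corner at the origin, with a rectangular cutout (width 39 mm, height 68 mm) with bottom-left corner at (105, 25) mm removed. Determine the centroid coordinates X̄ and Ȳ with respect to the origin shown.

plate: A = 170 × 220 = 37400.00, centroid at (85.00, 110.00).
hole: A = −(39 × 68) = -2652.00, centroid at (124.50, 59.00).
ΣA = 34748.00 mm², ΣAX̄ = 2848826.00 mm³, ΣAȲ = 3957532.00 mm³.
X̄ = 2848826.00/34748.00 = 81.99 mm; Ȳ = 3957532.00/34748.00 = 113.89 mm.

X̄ = 81.99 mm, Ȳ = 113.89 mm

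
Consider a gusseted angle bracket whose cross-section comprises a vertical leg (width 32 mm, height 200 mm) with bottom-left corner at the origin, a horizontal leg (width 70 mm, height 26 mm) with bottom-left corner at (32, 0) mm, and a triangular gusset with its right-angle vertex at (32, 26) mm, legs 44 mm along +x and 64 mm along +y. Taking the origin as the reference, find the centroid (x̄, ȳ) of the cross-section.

Part | A | x̄ᵢ | ȳᵢ | A·x̄ᵢ | A·ȳᵢ
vertical leg | 6400.00 | 16.00 | 100.00 | 102400.00 | 640000.00
horizontal leg | 1820.00 | 67.00 | 13.00 | 121940.00 | 23660.00
gusset | 1408.00 | 46.67 | 47.33 | 65706.67 | 66645.33
Σ | 9628.00 |  |  | 290046.67 | 730305.33
x̄ = 290046.67 / 9628.00 = 30.13 mm
ȳ = 730305.33 / 9628.00 = 75.85 mm

x̄ = 30.13 mm, ȳ = 75.85 mm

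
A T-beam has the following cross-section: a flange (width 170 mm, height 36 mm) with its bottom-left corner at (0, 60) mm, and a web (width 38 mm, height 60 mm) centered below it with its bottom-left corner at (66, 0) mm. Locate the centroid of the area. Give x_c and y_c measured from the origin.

x_c = 85.00 mm, y_c = 64.97 mm

Part | A | x̄ᵢ | ȳᵢ | A·x̄ᵢ | A·ȳᵢ
web | 2280.00 | 85.00 | 30.00 | 193800.00 | 68400.00
flange | 6120.00 | 85.00 | 78.00 | 520200.00 | 477360.00
Σ | 8400.00 |  |  | 714000.00 | 545760.00
x_c = 714000.00 / 8400.00 = 85.00 mm
y_c = 545760.00 / 8400.00 = 64.97 mm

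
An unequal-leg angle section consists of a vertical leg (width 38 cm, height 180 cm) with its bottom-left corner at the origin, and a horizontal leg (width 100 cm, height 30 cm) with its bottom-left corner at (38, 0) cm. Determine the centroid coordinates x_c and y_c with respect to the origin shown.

x_c = 40.04 cm, y_c = 67.13 cm

Part | A | x̄ᵢ | ȳᵢ | A·x̄ᵢ | A·ȳᵢ
vertical leg | 6840.00 | 19.00 | 90.00 | 129960.00 | 615600.00
horizontal leg | 3000.00 | 88.00 | 15.00 | 264000.00 | 45000.00
Σ | 9840.00 |  |  | 393960.00 | 660600.00
x_c = 393960.00 / 9840.00 = 40.04 cm
y_c = 660600.00 / 9840.00 = 67.13 cm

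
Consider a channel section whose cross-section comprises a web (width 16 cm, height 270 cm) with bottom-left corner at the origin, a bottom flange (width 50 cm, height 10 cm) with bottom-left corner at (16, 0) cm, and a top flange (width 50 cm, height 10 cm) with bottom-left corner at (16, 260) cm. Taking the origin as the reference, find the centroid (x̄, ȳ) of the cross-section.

x̄ = 14.20 cm, ȳ = 135.00 cm

web: A = 16 × 270 = 4320.00, centroid at (8.00, 135.00).
bottom flange: A = 50 × 10 = 500.00, centroid at (41.00, 5.00).
top flange: A = 50 × 10 = 500.00, centroid at (41.00, 265.00).
ΣA = 5320.00 cm²
ΣAx̄ = (4320.00)(8.00) + (500.00)(41.00) + (500.00)(41.00) = 75560.00 cm³
ΣAȳ = (4320.00)(135.00) + (500.00)(5.00) + (500.00)(265.00) = 718200.00 cm³
x̄ = 75560.00 / 5320.00 = 14.20 cm
ȳ = 718200.00 / 5320.00 = 135.00 cm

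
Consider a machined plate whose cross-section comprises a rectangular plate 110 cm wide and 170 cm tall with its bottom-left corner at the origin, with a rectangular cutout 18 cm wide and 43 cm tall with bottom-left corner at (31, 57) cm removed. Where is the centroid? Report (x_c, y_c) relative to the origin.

plate: A = 110 × 170 = 18700.00, centroid at (55.00, 85.00).
hole: A = −(18 × 43) = -774.00, centroid at (40.00, 78.50).
ΣA = 17926.00 cm², ΣAx_c = 997540.00 cm³, ΣAy_c = 1528741.00 cm³.
x_c = 997540.00/17926.00 = 55.65 cm; y_c = 1528741.00/17926.00 = 85.28 cm.

x_c = 55.65 cm, y_c = 85.28 cm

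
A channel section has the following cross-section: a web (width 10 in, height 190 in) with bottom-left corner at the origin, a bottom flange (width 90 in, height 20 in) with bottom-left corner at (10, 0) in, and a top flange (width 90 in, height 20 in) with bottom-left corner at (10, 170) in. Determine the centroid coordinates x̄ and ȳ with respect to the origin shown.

web: A = 10 × 190 = 1900.00, centroid at (5.00, 95.00).
bottom flange: A = 90 × 20 = 1800.00, centroid at (55.00, 10.00).
top flange: A = 90 × 20 = 1800.00, centroid at (55.00, 180.00).
ΣA = 5500.00 in²
ΣAx̄ = (1900.00)(5.00) + (1800.00)(55.00) + (1800.00)(55.00) = 207500.00 in³
ΣAȳ = (1900.00)(95.00) + (1800.00)(10.00) + (1800.00)(180.00) = 522500.00 in³
x̄ = 207500.00 / 5500.00 = 37.73 in
ȳ = 522500.00 / 5500.00 = 95.00 in

x̄ = 37.73 in, ȳ = 95.00 in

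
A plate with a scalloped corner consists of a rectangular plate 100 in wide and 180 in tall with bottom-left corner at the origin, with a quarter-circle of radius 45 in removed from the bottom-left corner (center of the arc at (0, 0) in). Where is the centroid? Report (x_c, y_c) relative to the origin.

plate: A = 100 × 180 = 18000.00, centroid at (50.00, 90.00).
removed quarter-circle: A = −¼π·45² = -1590.43, centroid at (19.10, 19.10).
ΣA = 16409.57 in², ΣAx_c = 869625.00 in³, ΣAy_c = 1589625.00 in³.
x_c = 869625.00/16409.57 = 52.99 in; y_c = 1589625.00/16409.57 = 96.87 in.

x_c = 52.99 in, y_c = 96.87 in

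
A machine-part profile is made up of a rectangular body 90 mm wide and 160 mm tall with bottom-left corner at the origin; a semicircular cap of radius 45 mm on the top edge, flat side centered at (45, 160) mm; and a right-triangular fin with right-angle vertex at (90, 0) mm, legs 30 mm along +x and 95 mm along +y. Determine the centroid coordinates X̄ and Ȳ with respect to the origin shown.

Part | A | x̄ᵢ | ȳᵢ | A·x̄ᵢ | A·ȳᵢ
rectangular body | 14400.00 | 45.00 | 80.00 | 648000.00 | 1152000.00
semicircular top | 3180.86 | 45.00 | 179.10 | 143138.82 | 569688.01
triangular fin | 1425.00 | 100.00 | 31.67 | 142500.00 | 45125.00
Σ | 19005.86 |  |  | 933638.82 | 1766813.01
X̄ = 933638.82 / 19005.86 = 49.12 mm
Ȳ = 1766813.01 / 19005.86 = 92.96 mm

X̄ = 49.12 mm, Ȳ = 92.96 mm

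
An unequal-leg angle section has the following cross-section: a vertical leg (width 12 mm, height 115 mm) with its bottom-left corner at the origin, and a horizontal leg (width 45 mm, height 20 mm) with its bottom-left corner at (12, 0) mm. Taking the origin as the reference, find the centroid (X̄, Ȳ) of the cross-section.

vertical leg: A = 12 × 115 = 1380.00, centroid at (6.00, 57.50).
horizontal leg: A = 45 × 20 = 900.00, centroid at (34.50, 10.00).
ΣA = 2280.00 mm²
ΣAX̄ = (1380.00)(6.00) + (900.00)(34.50) = 39330.00 mm³
ΣAȲ = (1380.00)(57.50) + (900.00)(10.00) = 88350.00 mm³
X̄ = 39330.00 / 2280.00 = 17.25 mm
Ȳ = 88350.00 / 2280.00 = 38.75 mm

X̄ = 17.25 mm, Ȳ = 38.75 mm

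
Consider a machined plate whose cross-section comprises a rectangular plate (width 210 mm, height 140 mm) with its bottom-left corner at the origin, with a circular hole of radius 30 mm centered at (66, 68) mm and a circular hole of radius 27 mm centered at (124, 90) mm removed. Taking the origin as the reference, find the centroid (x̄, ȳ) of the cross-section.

x̄ = 107.75 mm, ȳ = 68.35 mm

plate: A = 210 × 140 = 29400.00, centroid at (105.00, 70.00).
hole 1: A = −π·30² = -2827.43, centroid at (66.00, 68.00).
hole 2: A = −π·27² = -2290.22, centroid at (124.00, 90.00).
ΣA = 24282.35 mm²
ΣAx̄ = (29400.00)(105.00) + (-2827.43)(66.00) + (-2290.22)(124.00) = 2616401.99 mm³
ΣAȳ = (29400.00)(70.00) + (-2827.43)(68.00) + (-2290.22)(90.00) = 1659614.64 mm³
x̄ = 2616401.99 / 24282.35 = 107.75 mm
ȳ = 1659614.64 / 24282.35 = 68.35 mm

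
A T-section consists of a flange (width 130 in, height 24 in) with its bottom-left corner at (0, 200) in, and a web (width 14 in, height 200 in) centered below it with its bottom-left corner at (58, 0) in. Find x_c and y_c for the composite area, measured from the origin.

web: A = 14 × 200 = 2800.00, centroid at (65.00, 100.00).
flange: A = 130 × 24 = 3120.00, centroid at (65.00, 212.00).
ΣA = 5920.00 in²
ΣAx_c = (2800.00)(65.00) + (3120.00)(65.00) = 384800.00 in³
ΣAy_c = (2800.00)(100.00) + (3120.00)(212.00) = 941440.00 in³
x_c = 384800.00 / 5920.00 = 65.00 in
y_c = 941440.00 / 5920.00 = 159.03 in

x_c = 65.00 in, y_c = 159.03 in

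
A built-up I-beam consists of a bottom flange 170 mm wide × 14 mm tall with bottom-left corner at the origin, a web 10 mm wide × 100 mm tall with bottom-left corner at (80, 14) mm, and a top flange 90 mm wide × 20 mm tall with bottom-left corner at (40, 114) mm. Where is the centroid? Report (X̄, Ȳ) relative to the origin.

bottom flange: A = 170 × 14 = 2380.00, centroid at (85.00, 7.00).
web: A = 10 × 100 = 1000.00, centroid at (85.00, 64.00).
top flange: A = 90 × 20 = 1800.00, centroid at (85.00, 124.00).
ΣA = 5180.00 mm²
ΣAX̄ = (2380.00)(85.00) + (1000.00)(85.00) + (1800.00)(85.00) = 440300.00 mm³
ΣAȲ = (2380.00)(7.00) + (1000.00)(64.00) + (1800.00)(124.00) = 303860.00 mm³
X̄ = 440300.00 / 5180.00 = 85.00 mm
Ȳ = 303860.00 / 5180.00 = 58.66 mm

X̄ = 85.00 mm, Ȳ = 58.66 mm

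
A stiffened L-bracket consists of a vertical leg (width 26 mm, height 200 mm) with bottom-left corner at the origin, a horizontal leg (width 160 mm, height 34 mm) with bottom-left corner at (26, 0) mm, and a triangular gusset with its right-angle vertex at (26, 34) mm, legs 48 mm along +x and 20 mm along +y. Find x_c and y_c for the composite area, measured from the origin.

x_c = 59.75 mm, y_c = 56.83 mm

vertical leg: A = 26 × 200 = 5200.00, centroid at (13.00, 100.00).
horizontal leg: A = 160 × 34 = 5440.00, centroid at (106.00, 17.00).
gusset: A = ½·48·20 = 480.00, centroid at (42.00, 40.67).
ΣA = 11120.00 mm², ΣAx_c = 664400.00 mm³, ΣAy_c = 632000.00 mm³.
x_c = 664400.00/11120.00 = 59.75 mm; y_c = 632000.00/11120.00 = 56.83 mm.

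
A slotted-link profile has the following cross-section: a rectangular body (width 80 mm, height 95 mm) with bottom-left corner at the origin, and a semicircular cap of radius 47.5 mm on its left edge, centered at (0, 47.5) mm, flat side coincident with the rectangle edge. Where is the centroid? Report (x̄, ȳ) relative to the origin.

x̄ = 20.87 mm, ȳ = 47.50 mm

rectangular body: A = 80 × 95 = 7600.00, centroid at (40.00, 47.50).
semicircular end: A = ½π·47.5² = 3544.11, centroid at (-20.16, 47.50).
ΣA = 11144.11 mm²
ΣAx̄ = (7600.00)(40.00) + (3544.11)(-20.16) = 232552.08 mm³
ΣAȳ = (7600.00)(47.50) + (3544.11)(47.50) = 529345.19 mm³
x̄ = 232552.08 / 11144.11 = 20.87 mm
ȳ = 529345.19 / 11144.11 = 47.50 mm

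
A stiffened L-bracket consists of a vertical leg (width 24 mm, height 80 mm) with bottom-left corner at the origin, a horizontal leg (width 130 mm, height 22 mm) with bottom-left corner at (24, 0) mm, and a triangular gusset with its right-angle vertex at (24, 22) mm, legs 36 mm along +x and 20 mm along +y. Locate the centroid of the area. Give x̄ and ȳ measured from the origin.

vertical leg: A = 24 × 80 = 1920.00, centroid at (12.00, 40.00).
horizontal leg: A = 130 × 22 = 2860.00, centroid at (89.00, 11.00).
gusset: A = ½·36·20 = 360.00, centroid at (36.00, 28.67).
ΣA = 5140.00 mm²
ΣAx̄ = (1920.00)(12.00) + (2860.00)(89.00) + (360.00)(36.00) = 290540.00 mm³
ΣAȳ = (1920.00)(40.00) + (2860.00)(11.00) + (360.00)(28.67) = 118580.00 mm³
x̄ = 290540.00 / 5140.00 = 56.53 mm
ȳ = 118580.00 / 5140.00 = 23.07 mm

x̄ = 56.53 mm, ȳ = 23.07 mm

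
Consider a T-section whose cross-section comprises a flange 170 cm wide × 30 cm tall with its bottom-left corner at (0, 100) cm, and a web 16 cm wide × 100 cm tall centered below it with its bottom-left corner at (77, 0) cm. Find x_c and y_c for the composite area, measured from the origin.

x_c = 85.00 cm, y_c = 99.48 cm

web: A = 16 × 100 = 1600.00, centroid at (85.00, 50.00).
flange: A = 170 × 30 = 5100.00, centroid at (85.00, 115.00).
ΣA = 6700.00 cm², ΣAx_c = 569500.00 cm³, ΣAy_c = 666500.00 cm³.
x_c = 569500.00/6700.00 = 85.00 cm; y_c = 666500.00/6700.00 = 99.48 cm.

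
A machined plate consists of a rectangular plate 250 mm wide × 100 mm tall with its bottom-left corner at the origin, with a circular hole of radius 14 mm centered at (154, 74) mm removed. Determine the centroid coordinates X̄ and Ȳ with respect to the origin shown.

plate: A = 250 × 100 = 25000.00, centroid at (125.00, 50.00).
hole: A = −π·14² = -615.75, centroid at (154.00, 74.00).
ΣA = 24384.25 mm², ΣAX̄ = 3030174.17 mm³, ΣAȲ = 1204434.34 mm³.
X̄ = 3030174.17/24384.25 = 124.27 mm; Ȳ = 1204434.34/24384.25 = 49.39 mm.

X̄ = 124.27 mm, Ȳ = 49.39 mm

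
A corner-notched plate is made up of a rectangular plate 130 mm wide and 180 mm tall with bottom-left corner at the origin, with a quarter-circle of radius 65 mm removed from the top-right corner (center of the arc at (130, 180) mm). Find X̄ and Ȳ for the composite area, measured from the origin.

Part | A | x̄ᵢ | ȳᵢ | A·x̄ᵢ | A·ȳᵢ
plate | 23400.00 | 65.00 | 90.00 | 1521000.00 | 2106000.00
removed quarter-circle | -3318.31 | 102.41 | 152.41 | -339838.27 | -505753.64
Σ | 20081.69 |  |  | 1181161.73 | 1600246.36
X̄ = 1181161.73 / 20081.69 = 58.82 mm
Ȳ = 1600246.36 / 20081.69 = 79.69 mm

X̄ = 58.82 mm, Ȳ = 79.69 mm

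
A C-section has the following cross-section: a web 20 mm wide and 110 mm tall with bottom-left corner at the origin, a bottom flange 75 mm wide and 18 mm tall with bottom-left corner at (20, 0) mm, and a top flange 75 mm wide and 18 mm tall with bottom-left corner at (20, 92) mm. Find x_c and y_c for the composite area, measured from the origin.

x_c = 36.17 mm, y_c = 55.00 mm

web: A = 20 × 110 = 2200.00, centroid at (10.00, 55.00).
bottom flange: A = 75 × 18 = 1350.00, centroid at (57.50, 9.00).
top flange: A = 75 × 18 = 1350.00, centroid at (57.50, 101.00).
ΣA = 4900.00 mm²
ΣAx_c = (2200.00)(10.00) + (1350.00)(57.50) + (1350.00)(57.50) = 177250.00 mm³
ΣAy_c = (2200.00)(55.00) + (1350.00)(9.00) + (1350.00)(101.00) = 269500.00 mm³
x_c = 177250.00 / 4900.00 = 36.17 mm
y_c = 269500.00 / 4900.00 = 55.00 mm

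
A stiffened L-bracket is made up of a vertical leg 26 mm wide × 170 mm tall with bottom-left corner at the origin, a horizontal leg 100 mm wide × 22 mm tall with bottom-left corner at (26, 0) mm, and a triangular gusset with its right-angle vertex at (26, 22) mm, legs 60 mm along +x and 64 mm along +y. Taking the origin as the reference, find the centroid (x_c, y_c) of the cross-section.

vertical leg: A = 26 × 170 = 4420.00, centroid at (13.00, 85.00).
horizontal leg: A = 100 × 22 = 2200.00, centroid at (76.00, 11.00).
gusset: A = ½·60·64 = 1920.00, centroid at (46.00, 43.33).
ΣA = 8540.00 mm², ΣAx_c = 312980.00 mm³, ΣAy_c = 483100.00 mm³.
x_c = 312980.00/8540.00 = 36.65 mm; y_c = 483100.00/8540.00 = 56.57 mm.

x_c = 36.65 mm, y_c = 56.57 mm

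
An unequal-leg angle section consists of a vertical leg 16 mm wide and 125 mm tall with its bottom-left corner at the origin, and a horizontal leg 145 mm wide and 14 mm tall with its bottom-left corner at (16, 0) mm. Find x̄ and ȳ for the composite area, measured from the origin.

x̄ = 48.55 mm, ȳ = 34.54 mm

vertical leg: A = 16 × 125 = 2000.00, centroid at (8.00, 62.50).
horizontal leg: A = 145 × 14 = 2030.00, centroid at (88.50, 7.00).
ΣA = 4030.00 mm²
ΣAx̄ = (2000.00)(8.00) + (2030.00)(88.50) = 195655.00 mm³
ΣAȳ = (2000.00)(62.50) + (2030.00)(7.00) = 139210.00 mm³
x̄ = 195655.00 / 4030.00 = 48.55 mm
ȳ = 139210.00 / 4030.00 = 34.54 mm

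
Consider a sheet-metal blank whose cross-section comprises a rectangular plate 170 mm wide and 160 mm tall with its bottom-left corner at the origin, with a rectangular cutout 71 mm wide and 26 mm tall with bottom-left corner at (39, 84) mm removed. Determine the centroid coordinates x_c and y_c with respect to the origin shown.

plate: A = 170 × 160 = 27200.00, centroid at (85.00, 80.00).
hole: A = −(71 × 26) = -1846.00, centroid at (74.50, 97.00).
ΣA = 25354.00 mm²
ΣAx_c = (27200.00)(85.00) + (-1846.00)(74.50) = 2174473.00 mm³
ΣAy_c = (27200.00)(80.00) + (-1846.00)(97.00) = 1996938.00 mm³
x_c = 2174473.00 / 25354.00 = 85.76 mm
y_c = 1996938.00 / 25354.00 = 78.76 mm

x_c = 85.76 mm, y_c = 78.76 mm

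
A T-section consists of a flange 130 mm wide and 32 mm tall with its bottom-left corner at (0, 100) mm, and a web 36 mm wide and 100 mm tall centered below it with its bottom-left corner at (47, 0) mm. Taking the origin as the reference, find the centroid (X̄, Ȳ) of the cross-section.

web: A = 36 × 100 = 3600.00, centroid at (65.00, 50.00).
flange: A = 130 × 32 = 4160.00, centroid at (65.00, 116.00).
ΣA = 7760.00 mm²
ΣAX̄ = (3600.00)(65.00) + (4160.00)(65.00) = 504400.00 mm³
ΣAȲ = (3600.00)(50.00) + (4160.00)(116.00) = 662560.00 mm³
X̄ = 504400.00 / 7760.00 = 65.00 mm
Ȳ = 662560.00 / 7760.00 = 85.38 mm

X̄ = 65.00 mm, Ȳ = 85.38 mm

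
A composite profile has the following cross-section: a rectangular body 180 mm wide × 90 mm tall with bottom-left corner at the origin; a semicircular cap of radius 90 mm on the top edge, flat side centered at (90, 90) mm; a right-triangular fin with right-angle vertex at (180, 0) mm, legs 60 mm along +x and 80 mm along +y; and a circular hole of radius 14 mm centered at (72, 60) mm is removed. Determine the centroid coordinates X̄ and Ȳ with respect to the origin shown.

rectangular body: A = 180 × 90 = 16200.00, centroid at (90.00, 45.00).
semicircular top: A = ½π·90² = 12723.45, centroid at (90.00, 128.20).
triangular fin: A = ½·60·80 = 2400.00, centroid at (200.00, 26.67).
hole: A = −π·14² = -615.75, centroid at (72.00, 60.00).
ΣA = 30707.70 mm², ΣAX̄ = 3038776.37 mm³, ΣAȲ = 2387165.39 mm³.
X̄ = 3038776.37/30707.70 = 98.96 mm; Ȳ = 2387165.39/30707.70 = 77.74 mm.

X̄ = 98.96 mm, Ȳ = 77.74 mm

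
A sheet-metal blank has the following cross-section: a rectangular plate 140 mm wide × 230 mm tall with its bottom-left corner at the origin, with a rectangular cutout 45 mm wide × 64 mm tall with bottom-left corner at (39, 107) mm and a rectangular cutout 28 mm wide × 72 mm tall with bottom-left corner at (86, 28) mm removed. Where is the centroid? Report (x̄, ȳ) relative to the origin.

plate: A = 140 × 230 = 32200.00, centroid at (70.00, 115.00).
hole 1: A = −(45 × 64) = -2880.00, centroid at (61.50, 139.00).
hole 2: A = −(28 × 72) = -2016.00, centroid at (100.00, 64.00).
ΣA = 27304.00 mm²
ΣAx̄ = (32200.00)(70.00) + (-2880.00)(61.50) + (-2016.00)(100.00) = 1875280.00 mm³
ΣAȳ = (32200.00)(115.00) + (-2880.00)(139.00) + (-2016.00)(64.00) = 3173656.00 mm³
x̄ = 1875280.00 / 27304.00 = 68.68 mm
ȳ = 3173656.00 / 27304.00 = 116.23 mm

x̄ = 68.68 mm, ȳ = 116.23 mm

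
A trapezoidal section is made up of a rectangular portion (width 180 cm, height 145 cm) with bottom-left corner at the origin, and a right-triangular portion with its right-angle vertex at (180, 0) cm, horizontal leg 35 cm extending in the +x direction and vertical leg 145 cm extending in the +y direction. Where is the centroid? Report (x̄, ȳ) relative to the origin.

Part | A | x̄ᵢ | ȳᵢ | A·x̄ᵢ | A·ȳᵢ
rectangular portion | 26100.00 | 90.00 | 72.50 | 2349000.00 | 1892250.00
triangular portion | 2537.50 | 191.67 | 48.33 | 486354.17 | 122645.83
Σ | 28637.50 |  |  | 2835354.17 | 2014895.83
x̄ = 2835354.17 / 28637.50 = 99.01 cm
ȳ = 2014895.83 / 28637.50 = 70.36 cm

x̄ = 99.01 cm, ȳ = 70.36 cm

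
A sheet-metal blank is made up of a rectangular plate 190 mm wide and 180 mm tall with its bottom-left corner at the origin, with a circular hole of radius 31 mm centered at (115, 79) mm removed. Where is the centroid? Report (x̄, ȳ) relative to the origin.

x̄ = 93.06 mm, ȳ = 91.07 mm

Part | A | x̄ᵢ | ȳᵢ | A·x̄ᵢ | A·ȳᵢ
plate | 34200.00 | 95.00 | 90.00 | 3249000.00 | 3078000.00
hole | -3019.07 | 115.00 | 79.00 | -347193.11 | -238506.57
Σ | 31180.93 |  |  | 2901806.89 | 2839493.43
x̄ = 2901806.89 / 31180.93 = 93.06 mm
ȳ = 2839493.43 / 31180.93 = 91.07 mm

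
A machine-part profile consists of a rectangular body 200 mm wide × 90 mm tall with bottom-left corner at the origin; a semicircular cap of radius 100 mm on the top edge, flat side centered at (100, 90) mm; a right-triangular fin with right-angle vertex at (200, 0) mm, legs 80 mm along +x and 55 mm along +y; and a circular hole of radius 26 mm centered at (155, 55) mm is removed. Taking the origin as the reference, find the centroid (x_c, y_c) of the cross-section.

rectangular body: A = 200 × 90 = 18000.00, centroid at (100.00, 45.00).
semicircular top: A = ½π·100² = 15707.96, centroid at (100.00, 132.44).
triangular fin: A = ½·80·55 = 2200.00, centroid at (226.67, 18.33).
hole: A = −π·26² = -2123.72, centroid at (155.00, 55.00).
ΣA = 33784.25 mm², ΣAx_c = 3540286.92 mm³, ΣAy_c = 2813912.28 mm³.
x_c = 3540286.92/33784.25 = 104.79 mm; y_c = 2813912.28/33784.25 = 83.29 mm.

x_c = 104.79 mm, y_c = 83.29 mm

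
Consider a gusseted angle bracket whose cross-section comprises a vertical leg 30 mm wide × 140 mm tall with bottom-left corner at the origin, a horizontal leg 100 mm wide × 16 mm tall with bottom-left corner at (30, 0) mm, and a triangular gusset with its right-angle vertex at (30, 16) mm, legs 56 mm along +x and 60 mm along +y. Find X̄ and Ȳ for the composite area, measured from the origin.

X̄ = 36.47 mm, Ȳ = 49.10 mm

vertical leg: A = 30 × 140 = 4200.00, centroid at (15.00, 70.00).
horizontal leg: A = 100 × 16 = 1600.00, centroid at (80.00, 8.00).
gusset: A = ½·56·60 = 1680.00, centroid at (48.67, 36.00).
ΣA = 7480.00 mm²
ΣAX̄ = (4200.00)(15.00) + (1600.00)(80.00) + (1680.00)(48.67) = 272760.00 mm³
ΣAȲ = (4200.00)(70.00) + (1600.00)(8.00) + (1680.00)(36.00) = 367280.00 mm³
X̄ = 272760.00 / 7480.00 = 36.47 mm
Ȳ = 367280.00 / 7480.00 = 49.10 mm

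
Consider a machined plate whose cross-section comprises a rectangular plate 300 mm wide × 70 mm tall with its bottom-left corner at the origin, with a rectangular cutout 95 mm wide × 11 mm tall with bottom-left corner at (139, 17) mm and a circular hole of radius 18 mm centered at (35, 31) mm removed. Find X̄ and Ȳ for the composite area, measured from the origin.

plate: A = 300 × 70 = 21000.00, centroid at (150.00, 35.00).
hole 1: A = −(95 × 11) = -1045.00, centroid at (186.50, 22.50).
hole 2: A = −π·18² = -1017.88, centroid at (35.00, 31.00).
ΣA = 18937.12 mm²
ΣAX̄ = (21000.00)(150.00) + (-1045.00)(186.50) + (-1017.88)(35.00) = 2919481.84 mm³
ΣAȲ = (21000.00)(35.00) + (-1045.00)(22.50) + (-1017.88)(31.00) = 679933.34 mm³
X̄ = 2919481.84 / 18937.12 = 154.17 mm
Ȳ = 679933.34 / 18937.12 = 35.90 mm

X̄ = 154.17 mm, Ȳ = 35.90 mm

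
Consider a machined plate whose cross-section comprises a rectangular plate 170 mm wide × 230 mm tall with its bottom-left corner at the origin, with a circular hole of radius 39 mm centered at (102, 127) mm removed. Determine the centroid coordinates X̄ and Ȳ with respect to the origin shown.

Part | A | x̄ᵢ | ȳᵢ | A·x̄ᵢ | A·ȳᵢ
plate | 39100.00 | 85.00 | 115.00 | 3323500.00 | 4496500.00
hole | -4778.36 | 102.00 | 127.00 | -487392.97 | -606852.03
Σ | 34321.64 |  |  | 2836107.03 | 3889647.97
X̄ = 2836107.03 / 34321.64 = 82.63 mm
Ȳ = 3889647.97 / 34321.64 = 113.33 mm

X̄ = 82.63 mm, Ȳ = 113.33 mm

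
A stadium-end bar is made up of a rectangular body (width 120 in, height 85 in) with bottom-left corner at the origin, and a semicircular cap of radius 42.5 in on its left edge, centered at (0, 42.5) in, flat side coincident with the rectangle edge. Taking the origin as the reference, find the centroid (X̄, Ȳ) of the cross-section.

X̄ = 43.02 in, Ȳ = 42.50 in

rectangular body: A = 120 × 85 = 10200.00, centroid at (60.00, 42.50).
semicircular end: A = ½π·42.5² = 2837.25, centroid at (-18.04, 42.50).
ΣA = 13037.25 in²
ΣAX̄ = (10200.00)(60.00) + (2837.25)(-18.04) = 560822.92 in³
ΣAȲ = (10200.00)(42.50) + (2837.25)(42.50) = 554083.16 in³
X̄ = 560822.92 / 13037.25 = 43.02 in
Ȳ = 554083.16 / 13037.25 = 42.50 in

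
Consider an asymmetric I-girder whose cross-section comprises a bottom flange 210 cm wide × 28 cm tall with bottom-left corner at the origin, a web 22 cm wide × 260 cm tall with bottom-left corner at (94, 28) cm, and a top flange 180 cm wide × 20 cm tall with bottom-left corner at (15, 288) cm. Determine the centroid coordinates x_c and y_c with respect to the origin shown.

bottom flange: A = 210 × 28 = 5880.00, centroid at (105.00, 14.00).
web: A = 22 × 260 = 5720.00, centroid at (105.00, 158.00).
top flange: A = 180 × 20 = 3600.00, centroid at (105.00, 298.00).
ΣA = 15200.00 cm²
ΣAx_c = (5880.00)(105.00) + (5720.00)(105.00) + (3600.00)(105.00) = 1596000.00 cm³
ΣAy_c = (5880.00)(14.00) + (5720.00)(158.00) + (3600.00)(298.00) = 2058880.00 cm³
x_c = 1596000.00 / 15200.00 = 105.00 cm
y_c = 2058880.00 / 15200.00 = 135.45 cm

x_c = 105.00 cm, y_c = 135.45 cm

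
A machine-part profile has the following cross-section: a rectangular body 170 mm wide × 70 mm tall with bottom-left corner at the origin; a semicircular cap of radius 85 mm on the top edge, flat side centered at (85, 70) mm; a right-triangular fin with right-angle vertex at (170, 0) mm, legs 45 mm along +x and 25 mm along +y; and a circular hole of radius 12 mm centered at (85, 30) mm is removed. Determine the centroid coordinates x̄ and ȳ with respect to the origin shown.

rectangular body: A = 170 × 70 = 11900.00, centroid at (85.00, 35.00).
semicircular top: A = ½π·85² = 11349.00, centroid at (85.00, 106.08).
triangular fin: A = ½·45·25 = 562.50, centroid at (185.00, 8.33).
hole: A = −π·12² = -452.39, centroid at (85.00, 30.00).
ΣA = 23359.11 mm²
ΣAx̄ = (11900.00)(85.00) + (11349.00)(85.00) + (562.50)(185.00) + (-452.39)(85.00) = 2041774.70 mm³
ΣAȳ = (11900.00)(35.00) + (11349.00)(106.08) + (562.50)(8.33) + (-452.39)(30.00) = 1611462.73 mm³
x̄ = 2041774.70 / 23359.11 = 87.41 mm
ȳ = 1611462.73 / 23359.11 = 68.99 mm

x̄ = 87.41 mm, ȳ = 68.99 mm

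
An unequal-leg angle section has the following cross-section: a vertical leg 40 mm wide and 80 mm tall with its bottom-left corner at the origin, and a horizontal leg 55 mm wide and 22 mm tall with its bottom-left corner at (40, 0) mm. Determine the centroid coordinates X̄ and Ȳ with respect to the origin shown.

vertical leg: A = 40 × 80 = 3200.00, centroid at (20.00, 40.00).
horizontal leg: A = 55 × 22 = 1210.00, centroid at (67.50, 11.00).
ΣA = 4410.00 mm², ΣAX̄ = 145675.00 mm³, ΣAȲ = 141310.00 mm³.
X̄ = 145675.00/4410.00 = 33.03 mm; Ȳ = 141310.00/4410.00 = 32.04 mm.

X̄ = 33.03 mm, Ȳ = 32.04 mm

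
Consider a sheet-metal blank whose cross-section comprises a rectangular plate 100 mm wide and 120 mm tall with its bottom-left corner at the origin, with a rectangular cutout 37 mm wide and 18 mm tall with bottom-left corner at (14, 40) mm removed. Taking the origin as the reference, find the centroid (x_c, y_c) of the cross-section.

x_c = 51.03 mm, y_c = 60.65 mm

Part | A | x̄ᵢ | ȳᵢ | A·x̄ᵢ | A·ȳᵢ
plate | 12000.00 | 50.00 | 60.00 | 600000.00 | 720000.00
hole | -666.00 | 32.50 | 49.00 | -21645.00 | -32634.00
Σ | 11334.00 |  |  | 578355.00 | 687366.00
x_c = 578355.00 / 11334.00 = 51.03 mm
y_c = 687366.00 / 11334.00 = 60.65 mm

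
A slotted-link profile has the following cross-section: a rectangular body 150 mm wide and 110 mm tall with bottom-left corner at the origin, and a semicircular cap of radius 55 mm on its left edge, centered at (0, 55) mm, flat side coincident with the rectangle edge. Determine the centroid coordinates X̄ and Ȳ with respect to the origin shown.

rectangular body: A = 150 × 110 = 16500.00, centroid at (75.00, 55.00).
semicircular end: A = ½π·55² = 4751.66, centroid at (-23.34, 55.00).
ΣA = 21251.66 mm²
ΣAX̄ = (16500.00)(75.00) + (4751.66)(-23.34) = 1126583.33 mm³
ΣAȲ = (16500.00)(55.00) + (4751.66)(55.00) = 1168841.24 mm³
X̄ = 1126583.33 / 21251.66 = 53.01 mm
Ȳ = 1168841.24 / 21251.66 = 55.00 mm

X̄ = 53.01 mm, Ȳ = 55.00 mm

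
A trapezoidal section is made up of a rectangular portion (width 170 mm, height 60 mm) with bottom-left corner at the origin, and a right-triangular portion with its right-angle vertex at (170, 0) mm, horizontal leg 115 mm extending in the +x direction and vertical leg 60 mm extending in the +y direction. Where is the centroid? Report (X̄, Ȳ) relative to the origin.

X̄ = 116.17 mm, Ȳ = 27.47 mm

Part | A | x̄ᵢ | ȳᵢ | A·x̄ᵢ | A·ȳᵢ
rectangular portion | 10200.00 | 85.00 | 30.00 | 867000.00 | 306000.00
triangular portion | 3450.00 | 208.33 | 20.00 | 718750.00 | 69000.00
Σ | 13650.00 |  |  | 1585750.00 | 375000.00
X̄ = 1585750.00 / 13650.00 = 116.17 mm
Ȳ = 375000.00 / 13650.00 = 27.47 mm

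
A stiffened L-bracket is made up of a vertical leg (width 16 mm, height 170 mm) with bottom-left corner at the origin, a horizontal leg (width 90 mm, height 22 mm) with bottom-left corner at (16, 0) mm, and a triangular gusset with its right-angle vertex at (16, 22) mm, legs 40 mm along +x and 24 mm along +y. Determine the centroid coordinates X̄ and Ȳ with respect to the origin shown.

X̄ = 30.24 mm, Ȳ = 51.62 mm

vertical leg: A = 16 × 170 = 2720.00, centroid at (8.00, 85.00).
horizontal leg: A = 90 × 22 = 1980.00, centroid at (61.00, 11.00).
gusset: A = ½·40·24 = 480.00, centroid at (29.33, 30.00).
ΣA = 5180.00 mm², ΣAX̄ = 156620.00 mm³, ΣAȲ = 267380.00 mm³.
X̄ = 156620.00/5180.00 = 30.24 mm; Ȳ = 267380.00/5180.00 = 51.62 mm.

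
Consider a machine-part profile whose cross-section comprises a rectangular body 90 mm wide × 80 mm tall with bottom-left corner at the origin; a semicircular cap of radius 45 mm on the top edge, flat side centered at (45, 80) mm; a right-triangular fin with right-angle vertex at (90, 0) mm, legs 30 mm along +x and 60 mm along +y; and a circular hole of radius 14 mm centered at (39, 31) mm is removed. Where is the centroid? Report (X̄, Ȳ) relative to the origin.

rectangular body: A = 90 × 80 = 7200.00, centroid at (45.00, 40.00).
semicircular top: A = ½π·45² = 3180.86, centroid at (45.00, 99.10).
triangular fin: A = ½·30·60 = 900.00, centroid at (100.00, 20.00).
hole: A = −π·14² = -615.75, centroid at (39.00, 31.00).
ΣA = 10665.11 mm², ΣAX̄ = 533124.48 mm³, ΣAȲ = 602130.69 mm³.
X̄ = 533124.48/10665.11 = 49.99 mm; Ȳ = 602130.69/10665.11 = 56.46 mm.

X̄ = 49.99 mm, Ȳ = 56.46 mm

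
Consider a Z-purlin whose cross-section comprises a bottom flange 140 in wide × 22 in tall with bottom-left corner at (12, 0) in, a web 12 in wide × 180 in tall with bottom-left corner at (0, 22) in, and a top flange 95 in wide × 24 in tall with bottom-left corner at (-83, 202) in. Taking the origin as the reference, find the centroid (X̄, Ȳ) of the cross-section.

X̄ = 24.55 in, Ȳ = 101.56 in

bottom flange: A = 140 × 22 = 3080.00, centroid at (82.00, 11.00).
web: A = 12 × 180 = 2160.00, centroid at (6.00, 112.00).
top flange: A = 95 × 24 = 2280.00, centroid at (-35.50, 214.00).
ΣA = 7520.00 in²
ΣAX̄ = (3080.00)(82.00) + (2160.00)(6.00) + (2280.00)(-35.50) = 184580.00 in³
ΣAȲ = (3080.00)(11.00) + (2160.00)(112.00) + (2280.00)(214.00) = 763720.00 in³
X̄ = 184580.00 / 7520.00 = 24.55 in
Ȳ = 763720.00 / 7520.00 = 101.56 in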